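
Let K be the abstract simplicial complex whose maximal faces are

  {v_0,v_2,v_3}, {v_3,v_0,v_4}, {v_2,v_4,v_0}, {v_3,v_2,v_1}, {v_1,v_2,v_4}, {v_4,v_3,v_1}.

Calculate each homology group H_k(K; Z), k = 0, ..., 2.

H_0 ≅ Z,  H_1 = 0,  H_2 ≅ Z.

Order the vertices as v_0 < v_1 < v_2 < v_3 < v_4. Listing each simplex with vertices in this order, K has dimension 2 with simplices:

  0-simplices (5): [v_0], [v_1], [v_2], [v_3], [v_4]
  1-simplices (9): [v_0,v_2], [v_0,v_3], [v_0,v_4], [v_1,v_2], [v_1,v_3], [v_1,v_4], [v_2,v_3], [v_2,v_4], [v_3,v_4]
  2-simplices (6): [v_0,v_2,v_3], [v_0,v_2,v_4], [v_0,v_3,v_4], [v_1,v_2,v_3], [v_1,v_2,v_4], [v_1,v_3,v_4]

Hence C_0 ≅ Z^5, C_1 ≅ Z^9, C_2 ≅ Z^6.

The boundary map ∂_1: C_1 → C_0 maps an edge to its endpoints' difference, ∂[p,q] = q − p. For instance
  ∂[v_1,v_2] = [v_2] − [v_1].
The resulting 5×9 matrix has rank 4, and its Smith normal form has invariant factors (1,1,1,1).

∂_2: C_2 → C_1 acts by ∂[p,q,r] = [q,r] − [p,r] + [p,q]. For instance
  ∂[v_0,v_2,v_4] = [v_2,v_4] − [v_0,v_4] + [v_0,v_2],
  ∂[v_0,v_3,v_4] = [v_3,v_4] − [v_0,v_4] + [v_0,v_3].
The resulting 9×6 matrix has rank 5, and its Smith normal form has invariant factors (1,1,1,1,1).

Now H_k = ker ∂_k / im ∂_{k+1}, so:

  H_0: rank C_0 − rank ∂_1 = 5 − 4 = 1, and the invariant factors of ∂_1 are all 1, so H_0 ≅ Z.
  H_1: rank ker ∂_1 − rank ∂_2 = (9 − 4) − 5 = 0, and the invariant factors of ∂_2 are all 1, so H_1 ≅ 0.
  H_2: rank ker ∂_2 − rank ∂_3 = (6 − 5) − 0 = 1, and there is no ∂_3, so H_2 ≅ Z.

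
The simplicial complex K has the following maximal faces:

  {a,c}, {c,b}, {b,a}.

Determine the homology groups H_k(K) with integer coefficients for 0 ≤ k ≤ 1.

K has 3 vertices, 3 edges.
rank ∂_0 = 0, rank ∂_1 = 2 ⇒ b_0 = 3 − 0 − 2 = 1; all invariant factors of ∂_1 are 1 so no torsion. So H_0 ≅ Z.
rank ∂_1 = 2, rank ∂_2 = 0 ⇒ b_1 = 3 − 2 − 0 = 1. So H_1 ≅ Z.

H_0 = Z,  H_1 = Z.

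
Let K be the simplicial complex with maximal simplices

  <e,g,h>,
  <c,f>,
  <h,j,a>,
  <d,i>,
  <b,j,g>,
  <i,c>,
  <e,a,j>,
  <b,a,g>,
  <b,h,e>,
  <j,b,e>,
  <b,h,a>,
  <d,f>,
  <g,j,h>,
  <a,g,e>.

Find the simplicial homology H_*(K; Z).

We work with the vertex ordering a < b < c < d < e < f < g < h < i < j. The simplices of K, each written with vertices in increasing order, are:

  0-simplices (10): a, b, c, d, e, f, g, h, i, j
  1-simplices (19): ab, ae, ag, ah, aj, be, bg, bh, bj, cf, ci, df, di, eg, eh, ej, gh, gj, hj
  2-simplices (10): abg, abh, aeg, aej, ahj, beh, bej, bgj, egh, ghj

giving chain groups C_0 ≅ Z^10, C_1 ≅ Z^19, C_2 ≅ Z^10.

Boundary ∂_1: C_1 → C_0 maps an edge to its endpoints' difference, ∂[p,q] = q − p. For instance
  ∂hj = j − h.
This gives a 10×19 integer matrix of rank 8; reducing to Smith normal form yields diagonal entries (1,1,1,1,1,1,1,1).

Boundary ∂_2: C_2 → C_1 acts by ∂[p,q,r] = [q,r] − [p,r] + [p,q]. For instance
  ∂bej = ej − bj + be,
  ∂ahj = hj − aj + ah.
The 19×10 boundary matrix has rank 10 and Smith normal form diag(1,1,1,1,1,1,1,1,1,2).

Computing H_k = (kernel of ∂_k) / (image of ∂_{k+1}):

  H_0: rank C_0 − rank ∂_1 = 10 − 8 = 2, and the invariant factors of ∂_1 are all 1, so H_0 ≅ Z^2.
  H_1: rank ker ∂_1 − rank ∂_2 = (19 − 8) − 10 = 1, and ∂_2 has invariant factor 2 > 1, so H_1 ≅ Z ⊕ Z_2.
  H_2: rank ker ∂_2 − rank ∂_3 = (10 − 10) − 0 = 0, and there is no ∂_3, so H_2 ≅ 0.

As a check, the Euler characteristic is 10 − 19 + 10 = 1, which agrees with 2 − 1 + 0 = 1.
(K is a triangulation of the disjoint union of the real projective plane RP^2 and the circle S^1.)

H_0 ≅ Z^2,  H_1 ≅ Z ⊕ Z_2,  H_2 = 0.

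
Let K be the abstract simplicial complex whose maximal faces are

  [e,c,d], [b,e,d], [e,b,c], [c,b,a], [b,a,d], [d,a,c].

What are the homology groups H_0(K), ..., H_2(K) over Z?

Fix the vertex order a < b < c < d < e and write every simplex with vertices in increasing order. Then dim K = 2 and the simplices of K are:

  0-simplices (5): a, b, c, d, e
  1-simplices (9): ab, ac, ad, bc, bd, be, cd, ce, de
  2-simplices (6): abc, abd, acd, bce, bde, cde

Hence C_0 ≅ Z^5, C_1 ≅ Z^9, C_2 ≅ Z^6.

Boundary ∂_1: C_1 → C_0 maps an edge to its endpoints' difference, ∂[p,q] = q − p.
As a 5×9 matrix over Z this has rank 4, with invariant factors (1,1,1,1).

Boundary ∂_2: C_2 → C_1 acts by ∂[p,q,r] = [q,r] − [p,r] + [p,q]. For instance
  ∂bce = ce − be + bc,
  ∂bde = de − be + bd.
As a 9×6 matrix over Z this has rank 5, with invariant factors (1,1,1,1,1).

Reading off H_k = ker ∂_k / im ∂_{k+1}:

  H_0: rank C_0 − rank ∂_1 = 5 − 4 = 1, and the invariant factors of ∂_1 are all 1, so H_0 ≅ Z.
  H_1: rank ker ∂_1 − rank ∂_2 = (9 − 4) − 5 = 0, and the invariant factors of ∂_2 are all 1, so H_1 ≅ 0.
  H_2: rank ker ∂_2 − rank ∂_3 = (6 − 5) − 0 = 1, and there is no ∂_3, so H_2 ≅ Z.

(K is a triangulation of the 2-sphere S^2.)

H_0 ≅ Z,  H_1 = 0,  H_2 ≅ Z.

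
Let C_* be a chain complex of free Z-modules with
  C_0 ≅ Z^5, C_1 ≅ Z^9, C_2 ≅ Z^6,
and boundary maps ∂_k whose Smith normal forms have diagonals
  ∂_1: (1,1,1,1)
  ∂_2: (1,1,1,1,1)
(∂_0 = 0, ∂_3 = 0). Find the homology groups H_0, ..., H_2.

H_0: b_0 = 5 − 0 − 4 = 1; torsion from ∂_1 factors > 1: none. So H_0 = Z.
H_1: b_1 = 9 − 4 − 5 = 0; torsion from ∂_2 factors > 1: none. So H_1 = 0.
H_2: b_2 = 6 − 5 − 0 = 1; torsion from ∂_3 factors > 1: none. So H_2 = Z.

H_0 = Z,  H_1 = 0,  H_2 = Z.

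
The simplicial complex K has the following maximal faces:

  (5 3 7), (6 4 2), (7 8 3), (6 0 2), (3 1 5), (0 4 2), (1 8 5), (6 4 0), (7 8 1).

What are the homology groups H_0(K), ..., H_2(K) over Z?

We work with the vertex ordering 0 < 1 < 2 < 3 < 4 < 5 < 6 < 7 < 8. The simplices of K, each written with vertices in increasing order, are:

  0-simplices (9): [0], [1], [2], [3], [4], [5], [6], [7], [8]
  1-simplices (16): [0,2], [0,4], [0,6], [1,3], [1,5], [1,7], [1,8], [2,4], [2,6], [3,5], [3,7], [3,8], [4,6], [5,7], [5,8], [7,8]
  2-simplices (9): [0,2,4], [0,2,6], [0,4,6], [1,3,5], [1,5,8], [1,7,8], [2,4,6], [3,5,7], [3,7,8]

Hence C_0 ≅ Z^9, C_1 ≅ Z^16, C_2 ≅ Z^9.

Boundary ∂_1: C_1 → C_0 is given by ∂[p,q] = [q] − [p].
The resulting 9×16 matrix has rank 7, and its Smith normal form has invariant factors (1,1,1,1,1,1,1).

Boundary ∂_2: C_2 → C_1 maps a triangle to the signed sum of its edges. For instance
  ∂[0,4,6] = [4,6] − [0,6] + [0,4],
  ∂[2,4,6] = [4,6] − [2,6] + [2,4].
This gives a 16×9 integer matrix of rank 8; reducing to Smith normal form yields diagonal entries (1,1,1,1,1,1,1,1).

Reading off H_k = ker ∂_k / im ∂_{k+1}:

  H_0: rank C_0 − rank ∂_1 = 9 − 7 = 2, and the invariant factors of ∂_1 are all 1, so H_0 = Z^2.
  H_1: rank ker ∂_1 − rank ∂_2 = (16 − 7) − 8 = 1, and the invariant factors of ∂_2 are all 1, so H_1 = Z.
  H_2: rank ker ∂_2 − rank ∂_3 = (9 − 8) − 0 = 1, and there is no ∂_3, so H_2 = Z.

(K is a triangulation of the disjoint union of the Möbius band and the 2-sphere S^2.)

H_0 = Z^2,  H_1 = Z,  H_2 = Z.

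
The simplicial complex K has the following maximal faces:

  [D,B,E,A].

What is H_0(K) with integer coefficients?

Fix the vertex order A < B < D < E and write every simplex with vertices in increasing order. Then dim K = 3 and the simplices of K are:

  0-simplices (4): A, B, D, E
  1-simplices (6): AB, AD, AE, BD, BE, DE
  2-simplices (4): ABD, ABE, ADE, BDE
  3-simplices (1): ABDE

Hence C_0 ≅ Z^4, C_1 ≅ Z^6, C_2 ≅ Z^4, C_3 ≅ Z^1.

Boundary ∂_1: C_1 → C_0 sends each edge [p,q] (with p < q) to q − p. For instance
  ∂AE = E − A.
This gives a 4×6 integer matrix of rank 3; reducing to Smith normal form yields diagonal entries (1,1,1).

Boundary ∂_2: C_2 → C_1 maps a triangle to the signed sum of its edges. For instance
  ∂ABE = BE − AE + AB,
  ∂ADE = DE − AE + AD.
This gives a 6×4 integer matrix of rank 3; reducing to Smith normal form yields diagonal entries (1,1,1).

The boundary map ∂_3: C_3 → C_2 sends each 3-simplex σ to the alternating sum Σ_i (−1)^i (σ with its i-th vertex removed). For instance
  ∂ABDE = BDE − ADE + ABE − ABD.
This gives a 4×1 integer matrix of rank 1; reducing to Smith normal form yields diagonal entries (1).

Reading off H_k = ker ∂_k / im ∂_{k+1}:

  H_0: rank C_0 − rank ∂_1 = 4 − 3 = 1, and the invariant factors of ∂_1 are all 1, so H_0 ≅ Z.

H_0 = Z.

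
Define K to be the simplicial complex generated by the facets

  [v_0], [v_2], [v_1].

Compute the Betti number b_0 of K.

Fix the vertex order v_0 < v_1 < v_2 and write every simplex with vertices in increasing order. Then dim K = 0 and the simplices of K are:

  0-simplices (3): [v_0], [v_1], [v_2]

so the chain groups are C_0 ≅ Z^3.

Computing H_k = (kernel of ∂_k) / (image of ∂_{k+1}):

  H_0: rank C_0 − rank ∂_1 = 3 − 0 = 3, and there is no ∂_1, so H_0 = Z^3.

Hence the Betti numbers are b_0 = 3.

b_0 = 3.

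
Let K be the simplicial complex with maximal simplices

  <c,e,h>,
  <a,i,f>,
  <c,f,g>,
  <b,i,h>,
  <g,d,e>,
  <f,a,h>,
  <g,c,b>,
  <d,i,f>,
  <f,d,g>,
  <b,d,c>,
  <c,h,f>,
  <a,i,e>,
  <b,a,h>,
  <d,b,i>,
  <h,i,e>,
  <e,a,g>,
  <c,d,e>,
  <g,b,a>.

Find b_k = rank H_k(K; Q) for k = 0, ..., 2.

b_0 = 1, b_1 = 1, b_2 = 0.

Order the vertices as a < b < c < d < e < f < g < h < i. Listing each simplex with vertices in this order, K has dimension 2 with simplices:

  0-simplices (9): a, b, c, d, e, f, g, h, i
  1-simplices (27): ab, ae, af, ag, ah, ai, bc, bd, bg, bh, bi, cd, ce, cf, cg, ch, de, df, dg, di, eg, eh, ei, fg, fh, fi, hi
  2-simplices (18): abg, abh, aeg, aei, afh, afi, bcd, bcg, bdi, bhi, cde, ceh, cfg, cfh, deg, dfg, dfi, ehi

giving chain groups C_0 ≅ Z^9, C_1 ≅ Z^27, C_2 ≅ Z^18.

The boundary map ∂_1: C_1 → C_0 is given by ∂[p,q] = [q] − [p].
The resulting 9×27 matrix has rank 8, and its Smith normal form has invariant factors (1,1,1,1,1,1,1,1).

Boundary ∂_2: C_2 → C_1 maps a triangle to the signed sum of its edges. For instance
  ∂cde = de − ce + cd,
  ∂afi = fi − ai + af.
The 27×18 boundary matrix has rank 18 and Smith normal form diag(1,1,1,1,1,1,1,1,1,1,1,1,1,1,1,1,1,2).

Now H_k = ker ∂_k / im ∂_{k+1}, so:

  H_0: rank C_0 − rank ∂_1 = 9 − 8 = 1, and the invariant factors of ∂_1 are all 1, so H_0 = Z.
  H_1: rank ker ∂_1 − rank ∂_2 = (27 − 8) − 18 = 1, and ∂_2 has invariant factor 2 > 1, so H_1 = Z ⊕ Z/2.
  H_2: rank ker ∂_2 − rank ∂_3 = (18 − 18) − 0 = 0, and there is no ∂_3, so H_2 = 0.

Hence the Betti numbers are b_0 = 1, b_1 = 1, b_2 = 0.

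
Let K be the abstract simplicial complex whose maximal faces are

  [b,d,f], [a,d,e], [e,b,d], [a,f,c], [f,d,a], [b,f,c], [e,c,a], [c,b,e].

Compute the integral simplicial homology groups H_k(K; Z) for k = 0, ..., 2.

H_0 = Z,  H_1 = 0,  H_2 = Z.

Take the total order a < b < c < d < e < f on the vertex set. Then K (dimension 2) consists of the simplices:

  0-simplices (6): a, b, c, d, e, f
  1-simplices (12): ac, ad, ae, af, bc, bd, be, bf, ce, cf, de, df
  2-simplices (8): ace, acf, ade, adf, bce, bcf, bde, bdf

giving chain groups C_0 ≅ Z^6, C_1 ≅ Z^12, C_2 ≅ Z^8.

∂_1: C_1 → C_0 sends each edge [p,q] (with p < q) to q − p. For instance
  ∂be = e − b.
This gives a 6×12 integer matrix of rank 5; reducing to Smith normal form yields diagonal entries (1,1,1,1,1).

∂_2: C_2 → C_1 acts by ∂[p,q,r] = [q,r] − [p,r] + [p,q]. For instance
  ∂bce = ce − be + bc,
  ∂adf = df − af + ad.
As a 12×8 matrix over Z this has rank 7, with invariant factors (1,1,1,1,1,1,1).

Computing H_k = (kernel of ∂_k) / (image of ∂_{k+1}):

  H_0: rank C_0 − rank ∂_1 = 6 − 5 = 1, and the invariant factors of ∂_1 are all 1, so H_0 = Z.
  H_1: rank ker ∂_1 − rank ∂_2 = (12 − 5) − 7 = 0, and the invariant factors of ∂_2 are all 1, so H_1 = 0.
  H_2: rank ker ∂_2 − rank ∂_3 = (8 − 7) − 0 = 1, and there is no ∂_3, so H_2 = Z.

As a check, the Euler characteristic is 6 − 12 + 8 = 2, which agrees with 1 − 0 + 1 = 2.
(K is a triangulation of the 2-sphere S^2.)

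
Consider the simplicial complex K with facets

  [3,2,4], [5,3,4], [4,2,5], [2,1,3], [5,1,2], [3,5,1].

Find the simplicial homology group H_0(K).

H_0 = Z.

We work with the vertex ordering 1 < 2 < 3 < 4 < 5. The simplices of K, each written with vertices in increasing order, are:

  0-simplices (5): [1], [2], [3], [4], [5]
  1-simplices (9): [1,2], [1,3], [1,5], [2,3], [2,4], [2,5], [3,4], [3,5], [4,5]
  2-simplices (6): [1,2,3], [1,2,5], [1,3,5], [2,3,4], [2,4,5], [3,4,5]

Hence C_0 ≅ Z^5, C_1 ≅ Z^9, C_2 ≅ Z^6.

The boundary map ∂_1: C_1 → C_0 sends each edge [p,q] (with p < q) to q − p. For instance
  ∂[1,2] = [2] − [1].
The 5×9 boundary matrix has rank 4 and Smith normal form diag(1,1,1,1).

The boundary map ∂_2: C_2 → C_1 maps a triangle to the signed sum of its edges. For instance
  ∂[1,2,5] = [2,5] − [1,5] + [1,2],
  ∂[1,3,5] = [3,5] − [1,5] + [1,3].
The 9×6 boundary matrix has rank 5 and Smith normal form diag(1,1,1,1,1).

Now H_k = ker ∂_k / im ∂_{k+1}, so:

  H_0: rank C_0 − rank ∂_1 = 5 − 4 = 1, and the invariant factors of ∂_1 are all 1, so H_0 ≅ Z.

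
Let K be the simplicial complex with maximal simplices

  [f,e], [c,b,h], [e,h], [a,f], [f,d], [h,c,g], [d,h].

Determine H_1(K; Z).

K has 8 vertices, 10 edges, 2 triangles.
rank ∂_1 = 7, rank ∂_2 = 2 ⇒ b_1 = 10 − 7 − 2 = 1; all invariant factors of ∂_2 are 1 so no torsion. So H_1 ≅ Z.

H_1 = Z.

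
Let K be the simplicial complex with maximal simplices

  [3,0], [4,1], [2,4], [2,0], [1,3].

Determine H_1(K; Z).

Take the total order 0 < 1 < 2 < 3 < 4 on the vertex set. Then K (dimension 1) consists of the simplices:

  0-simplices (5): [0], [1], [2], [3], [4]
  1-simplices (5): [0,2], [0,3], [1,3], [1,4], [2,4]

so the chain groups are C_0 ≅ Z^5, C_1 ≅ Z^5.

∂_1: C_1 → C_0 is given by ∂[p,q] = [q] − [p].
The resulting 5×5 matrix has rank 4, and its Smith normal form has invariant factors (1,1,1,1).

Now H_k = ker ∂_k / im ∂_{k+1}, so:

  H_1: rank ker ∂_1 − rank ∂_2 = (5 − 4) − 0 = 1, and there is no ∂_2, so H_1 = Z.

(K is a triangulation of the circle S^1.)

H_1 = Z.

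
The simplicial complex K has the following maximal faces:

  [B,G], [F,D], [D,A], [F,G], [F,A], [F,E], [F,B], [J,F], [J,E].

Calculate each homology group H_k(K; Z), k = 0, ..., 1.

H_0 ≅ Z,  H_1 ≅ Z^3.

Fix the vertex order A < B < D < E < F < G < J and write every simplex with vertices in increasing order. Then dim K = 1 and the simplices of K are:

  0-simplices (7): A, B, D, E, F, G, J
  1-simplices (9): AD, AF, BF, BG, DF, EF, EJ, FG, FJ

Hence C_0 ≅ Z^7, C_1 ≅ Z^9.

The boundary map ∂_1: C_1 → C_0 is given by ∂[p,q] = [q] − [p]. For instance
  ∂AD = D − A.
The 7×9 boundary matrix has rank 6 and Smith normal form diag(1,1,1,1,1,1).

Now H_k = ker ∂_k / im ∂_{k+1}, so:

  H_0: rank C_0 − rank ∂_1 = 7 − 6 = 1, and the invariant factors of ∂_1 are all 1, so H_0 ≅ Z.
  H_1: rank ker ∂_1 − rank ∂_2 = (9 − 6) − 0 = 3, and there is no ∂_2, so H_1 ≅ Z^3.

As a check, the Euler characteristic is 7 − 9 = -2, which agrees with 1 − 3 = -2.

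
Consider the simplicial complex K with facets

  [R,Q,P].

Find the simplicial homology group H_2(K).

H_2 = 0.

Order the vertices as P < Q < R. Listing each simplex with vertices in this order, K has dimension 2 with simplices:

  0-simplices (3): P, Q, R
  1-simplices (3): PQ, PR, QR
  2-simplices (1): PQR

so the chain groups are C_0 ≅ Z^3, C_1 ≅ Z^3, C_2 ≅ Z^1.

∂_1: C_1 → C_0 sends each edge [p,q] (with p < q) to q − p.
The resulting 3×3 matrix has rank 2, and its Smith normal form has invariant factors (1,1).

Boundary ∂_2: C_2 → C_1 sends each 2-simplex [p,q,r] to [q,r] − [p,r] + [p,q]. For instance
  ∂PQR = QR − PR + PQ.
As a 3×1 matrix over Z this has rank 1, with invariant factors (1).

Now H_k = ker ∂_k / im ∂_{k+1}, so:

  H_2: rank ker ∂_2 − rank ∂_3 = (1 − 1) − 0 = 0, and there is no ∂_3, so H_2 ≅ 0.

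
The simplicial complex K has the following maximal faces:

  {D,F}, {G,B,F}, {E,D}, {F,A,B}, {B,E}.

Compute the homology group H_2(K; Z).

H_2 ≅ 0.

We work with the vertex ordering A < B < D < E < F < G. The simplices of K, each written with vertices in increasing order, are:

  0-simplices (6): A, B, D, E, F, G
  1-simplices (8): AB, AF, BE, BF, BG, DE, DF, FG
  2-simplices (2): ABF, BFG

Hence C_0 ≅ Z^6, C_1 ≅ Z^8, C_2 ≅ Z^2.

Boundary ∂_1: C_1 → C_0 sends each edge [p,q] (with p < q) to q − p. For instance
  ∂DF = F − D.
As a 6×8 matrix over Z this has rank 5, with invariant factors (1,1,1,1,1).

The boundary map ∂_2: C_2 → C_1 sends each 2-simplex [p,q,r] to [q,r] − [p,r] + [p,q]. For instance
  ∂BFG = FG − BG + BF,
  ∂ABF = BF − AF + AB.
As a 8×2 matrix over Z this has rank 2, with invariant factors (1,1).

Computing H_k = (kernel of ∂_k) / (image of ∂_{k+1}):

  H_2: rank ker ∂_2 − rank ∂_3 = (2 − 2) − 0 = 0, and there is no ∂_3, so H_2 = 0.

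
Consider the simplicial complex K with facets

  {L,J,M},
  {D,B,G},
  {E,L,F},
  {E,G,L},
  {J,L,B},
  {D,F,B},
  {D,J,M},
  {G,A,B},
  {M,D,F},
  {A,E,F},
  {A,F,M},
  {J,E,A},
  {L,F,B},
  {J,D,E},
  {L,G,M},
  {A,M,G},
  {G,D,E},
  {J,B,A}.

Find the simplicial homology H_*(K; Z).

H_0 = Z,  H_1 = Z^2,  H_2 = Z.

We work with the vertex ordering A < B < D < E < F < G < J < L < M. The simplices of K, each written with vertices in increasing order, are:

  0-simplices (9): A, B, D, E, F, G, J, L, M
  1-simplices (27): AB, AE, AF, AG, AJ, AM, BD, BF, BG, BJ, BL, DE, DF, DG, DJ, DM, EF, EG, EJ, EL, FL, FM, GL, GM, JL, JM, LM
  2-simplices (18): ABG, ABJ, AEF, AEJ, AFM, AGM, BDF, BDG, BFL, BJL, DEG, DEJ, DFM, DJM, EFL, EGL, GLM, JLM

giving chain groups C_0 ≅ Z^9, C_1 ≅ Z^27, C_2 ≅ Z^18.

The boundary map ∂_1: C_1 → C_0 is given by ∂[p,q] = [q] − [p].
The 9×27 boundary matrix has rank 8 and Smith normal form diag(1,1,1,1,1,1,1,1).

∂_2: C_2 → C_1 acts by ∂[p,q,r] = [q,r] − [p,r] + [p,q]. For instance
  ∂BDF = DF − BF + BD,
  ∂AEF = EF − AF + AE.
The 27×18 boundary matrix has rank 17 and Smith normal form diag(1,1,1,1,1,1,1,1,1,1,1,1,1,1,1,1,1).

From H_k ≅ ker(∂_k) / im(∂_{k+1}) we obtain:

  H_0: rank C_0 − rank ∂_1 = 9 − 8 = 1, and the invariant factors of ∂_1 are all 1, so H_0 = Z.
  H_1: rank ker ∂_1 − rank ∂_2 = (27 − 8) − 17 = 2, and the invariant factors of ∂_2 are all 1, so H_1 = Z^2.
  H_2: rank ker ∂_2 − rank ∂_3 = (18 − 17) − 0 = 1, and there is no ∂_3, so H_2 = Z.

As a check, the Euler characteristic is 9 − 27 + 18 = 0, which agrees with 1 − 2 + 1 = 0.
(K is a triangulation of the torus T^2.)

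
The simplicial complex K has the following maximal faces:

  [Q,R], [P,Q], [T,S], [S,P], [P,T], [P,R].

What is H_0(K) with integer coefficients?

We work with the vertex ordering P < Q < R < S < T. The simplices of K, each written with vertices in increasing order, are:

  0-simplices (5): P, Q, R, S, T
  1-simplices (6): PQ, PR, PS, PT, QR, ST

so the chain groups are C_0 ≅ Z^5, C_1 ≅ Z^6.

The boundary map ∂_1: C_1 → C_0 is given by ∂[p,q] = [q] − [p]. For instance
  ∂PS = S − P.
The resulting 5×6 matrix has rank 4, and its Smith normal form has invariant factors (1,1,1,1).

Computing H_k = (kernel of ∂_k) / (image of ∂_{k+1}):

  H_0: rank C_0 − rank ∂_1 = 5 − 4 = 1, and the invariant factors of ∂_1 are all 1, so H_0 = Z.

H_0 ≅ Z.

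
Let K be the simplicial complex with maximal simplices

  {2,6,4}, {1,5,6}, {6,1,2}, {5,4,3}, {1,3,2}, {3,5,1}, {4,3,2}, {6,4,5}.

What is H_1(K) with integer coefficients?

Fix the vertex order 1 < 2 < 3 < 4 < 5 < 6 and write every simplex with vertices in increasing order. Then dim K = 2 and the simplices of K are:

  0-simplices (6): [1], [2], [3], [4], [5], [6]
  1-simplices (12): [1,2], [1,3], [1,5], [1,6], [2,3], [2,4], [2,6], [3,4], [3,5], [4,5], [4,6], [5,6]
  2-simplices (8): [1,2,3], [1,2,6], [1,3,5], [1,5,6], [2,3,4], [2,4,6], [3,4,5], [4,5,6]

Hence C_0 ≅ Z^6, C_1 ≅ Z^12, C_2 ≅ Z^8.

Boundary ∂_1: C_1 → C_0 maps an edge to its endpoints' difference, ∂[p,q] = q − p. For instance
  ∂[2,6] = [6] − [2].
This gives a 6×12 integer matrix of rank 5; reducing to Smith normal form yields diagonal entries (1,1,1,1,1).

The boundary map ∂_2: C_2 → C_1 sends each 2-simplex [p,q,r] to [q,r] − [p,r] + [p,q]. For instance
  ∂[2,4,6] = [4,6] − [2,6] + [2,4],
  ∂[1,5,6] = [5,6] − [1,6] + [1,5].
As a 12×8 matrix over Z this has rank 7, with invariant factors (1,1,1,1,1,1,1).

Now H_k = ker ∂_k / im ∂_{k+1}, so:

  H_1: rank ker ∂_1 − rank ∂_2 = (12 − 5) − 7 = 0, and the invariant factors of ∂_2 are all 1, so H_1 = 0.

H_1 = 0.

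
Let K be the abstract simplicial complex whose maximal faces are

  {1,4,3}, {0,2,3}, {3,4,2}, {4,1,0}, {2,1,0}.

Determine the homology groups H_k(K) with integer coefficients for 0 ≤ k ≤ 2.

Fix the vertex order 0 < 1 < 2 < 3 < 4 and write every simplex with vertices in increasing order. Then dim K = 2 and the simplices of K are:

  0-simplices (5): [0], [1], [2], [3], [4]
  1-simplices (10): [0,1], [0,2], [0,3], [0,4], [1,2], [1,3], [1,4], [2,3], [2,4], [3,4]
  2-simplices (5): [0,1,2], [0,1,4], [0,2,3], [1,3,4], [2,3,4]

giving chain groups C_0 ≅ Z^5, C_1 ≅ Z^10, C_2 ≅ Z^5.

∂_1: C_1 → C_0 sends each edge [p,q] (with p < q) to q − p. For instance
  ∂[1,3] = [3] − [1].
The resulting 5×10 matrix has rank 4, and its Smith normal form has invariant factors (1,1,1,1).

Boundary ∂_2: C_2 → C_1 acts by ∂[p,q,r] = [q,r] − [p,r] + [p,q]. For instance
  ∂[0,1,4] = [1,4] − [0,4] + [0,1],
  ∂[0,1,2] = [1,2] − [0,2] + [0,1].
This gives a 10×5 integer matrix of rank 5; reducing to Smith normal form yields diagonal entries (1,1,1,1,1).

Reading off H_k = ker ∂_k / im ∂_{k+1}:

  H_0: rank C_0 − rank ∂_1 = 5 − 4 = 1, and the invariant factors of ∂_1 are all 1, so H_0 = Z.
  H_1: rank ker ∂_1 − rank ∂_2 = (10 − 4) − 5 = 1, and the invariant factors of ∂_2 are all 1, so H_1 = Z.
  H_2: rank ker ∂_2 − rank ∂_3 = (5 − 5) − 0 = 0, and there is no ∂_3, so H_2 = 0.

H_0 ≅ Z,  H_1 ≅ Z,  H_2 = 0.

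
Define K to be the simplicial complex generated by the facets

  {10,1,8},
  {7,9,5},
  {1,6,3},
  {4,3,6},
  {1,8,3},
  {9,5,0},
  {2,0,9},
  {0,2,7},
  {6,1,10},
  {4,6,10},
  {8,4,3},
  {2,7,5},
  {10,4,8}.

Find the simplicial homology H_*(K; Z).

Take the total order 0 < 1 < 2 < 3 < 4 < 5 < 6 < 7 < 8 < 9 < 10 on the vertex set. Then K (dimension 2) consists of the simplices:

  0-simplices (11): [0], [1], [2], [3], [4], [5], [6], [7], [8], [9], [10]
  1-simplices (22): [0,2], [0,5], [0,7], [0,9], [1,3], [1,6], [1,8], [1,10], [2,5], [2,7], [2,9], [3,4], [3,6], [3,8], [4,6], [4,8], [4,10], [5,7], [5,9], [6,10], [7,9], [8,10]
  2-simplices (13): [0,2,7], [0,2,9], [0,5,9], [1,3,6], [1,3,8], [1,6,10], [1,8,10], [2,5,7], [3,4,6], [3,4,8], [4,6,10], [4,8,10], [5,7,9]

so the chain groups are C_0 ≅ Z^11, C_1 ≅ Z^22, C_2 ≅ Z^13.

The boundary map ∂_1: C_1 → C_0 is given by ∂[p,q] = [q] − [p]. For instance
  ∂[5,7] = [7] − [5].
The 11×22 boundary matrix has rank 9 and Smith normal form diag(1,1,1,1,1,1,1,1,1).

The boundary map ∂_2: C_2 → C_1 maps a triangle to the signed sum of its edges. For instance
  ∂[1,8,10] = [8,10] − [1,10] + [1,8],
  ∂[3,4,6] = [4,6] − [3,6] + [3,4].
As a 22×13 matrix over Z this has rank 12, with invariant factors (1,1,1,1,1,1,1,1,1,1,1,1).

Now H_k = ker ∂_k / im ∂_{k+1}, so:

  H_0: rank C_0 − rank ∂_1 = 11 − 9 = 2, and the invariant factors of ∂_1 are all 1, so H_0 = Z^2.
  H_1: rank ker ∂_1 − rank ∂_2 = (22 − 9) − 12 = 1, and the invariant factors of ∂_2 are all 1, so H_1 = Z.
  H_2: rank ker ∂_2 − rank ∂_3 = (13 − 12) − 0 = 1, and there is no ∂_3, so H_2 = Z.

As a check, the Euler characteristic is 11 − 22 + 13 = 2, which agrees with 2 − 1 + 1 = 2.

H_0 = Z^2,  H_1 = Z,  H_2 = Z.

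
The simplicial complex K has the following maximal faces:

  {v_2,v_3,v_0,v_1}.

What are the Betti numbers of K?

Take the total order v_0 < v_1 < v_2 < v_3 on the vertex set. Then K (dimension 3) consists of the simplices:

  0-simplices (4): [v_0], [v_1], [v_2], [v_3]
  1-simplices (6): [v_0,v_1], [v_0,v_2], [v_0,v_3], [v_1,v_2], [v_1,v_3], [v_2,v_3]
  2-simplices (4): [v_0,v_1,v_2], [v_0,v_1,v_3], [v_0,v_2,v_3], [v_1,v_2,v_3]
  3-simplices (1): [v_0,v_1,v_2,v_3]

Hence C_0 ≅ Z^4, C_1 ≅ Z^6, C_2 ≅ Z^4, C_3 ≅ Z^1.

∂_1: C_1 → C_0 sends each edge [p,q] (with p < q) to q − p. For instance
  ∂[v_2,v_3] = [v_3] − [v_2].
This gives a 4×6 integer matrix of rank 3; reducing to Smith normal form yields diagonal entries (1,1,1).

Boundary ∂_2: C_2 → C_1 acts by ∂[p,q,r] = [q,r] − [p,r] + [p,q]. For instance
  ∂[v_0,v_1,v_3] = [v_1,v_3] − [v_0,v_3] + [v_0,v_1],
  ∂[v_1,v_2,v_3] = [v_2,v_3] − [v_1,v_3] + [v_1,v_2].
The resulting 6×4 matrix has rank 3, and its Smith normal form has invariant factors (1,1,1).

∂_3: C_3 → C_2 sends each 3-simplex σ to the alternating sum Σ_i (−1)^i (σ with its i-th vertex removed). For instance
  ∂[v_0,v_1,v_2,v_3] = [v_1,v_2,v_3] − [v_0,v_2,v_3] + [v_0,v_1,v_3] − [v_0,v_1,v_2].
This gives a 4×1 integer matrix of rank 1; reducing to Smith normal form yields diagonal entries (1).

Now H_k = ker ∂_k / im ∂_{k+1}, so:

  H_0: rank C_0 − rank ∂_1 = 4 − 3 = 1, and the invariant factors of ∂_1 are all 1, so H_0 ≅ Z.
  H_1: rank ker ∂_1 − rank ∂_2 = (6 − 3) − 3 = 0, and the invariant factors of ∂_2 are all 1, so H_1 ≅ 0.
  H_2: rank ker ∂_2 − rank ∂_3 = (4 − 3) − 1 = 0, and the invariant factors of ∂_3 are all 1, so H_2 ≅ 0.
  H_3: rank ker ∂_3 − rank ∂_4 = (1 − 1) − 0 = 0, and there is no ∂_4, so H_3 ≅ 0.

As a check, the Euler characteristic is 4 − 6 + 4 − 1 = 1, which agrees with 1 − 0 + 0 − 0 = 1.

Hence the Betti numbers are b_0 = 1, b_1 = 0, b_2 = 0, b_3 = 0.

b_0 = 1, b_1 = 0, b_2 = 0, b_3 = 0.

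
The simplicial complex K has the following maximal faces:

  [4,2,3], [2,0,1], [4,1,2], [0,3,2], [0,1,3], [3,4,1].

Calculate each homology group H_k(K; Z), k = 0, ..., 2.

H_0 = Z,  H_1 = 0,  H_2 = Z.

K has 5 vertices, 9 edges, 6 triangles.
rank ∂_0 = 0, rank ∂_1 = 4 ⇒ b_0 = 5 − 0 − 4 = 1; all invariant factors of ∂_1 are 1 so no torsion. So H_0 = Z.
rank ∂_1 = 4, rank ∂_2 = 5 ⇒ b_1 = 9 − 4 − 5 = 0; all invariant factors of ∂_2 are 1 so no torsion. So H_1 = 0.
rank ∂_2 = 5, rank ∂_3 = 0 ⇒ b_2 = 6 − 5 − 0 = 1. So H_2 = Z.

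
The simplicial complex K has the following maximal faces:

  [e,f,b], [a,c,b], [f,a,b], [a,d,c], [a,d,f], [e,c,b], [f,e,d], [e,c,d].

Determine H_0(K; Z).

Order the vertices as a < b < c < d < e < f. Listing each simplex with vertices in this order, K has dimension 2 with simplices:

  0-simplices (6): a, b, c, d, e, f
  1-simplices (12): ab, ac, ad, af, bc, be, bf, cd, ce, de, df, ef
  2-simplices (8): abc, abf, acd, adf, bce, bef, cde, def

giving chain groups C_0 ≅ Z^6, C_1 ≅ Z^12, C_2 ≅ Z^8.

∂_1: C_1 → C_0 sends each edge [p,q] (with p < q) to q − p. For instance
  ∂de = e − d.
This gives a 6×12 integer matrix of rank 5; reducing to Smith normal form yields diagonal entries (1,1,1,1,1).

The boundary map ∂_2: C_2 → C_1 maps a triangle to the signed sum of its edges. For instance
  ∂abc = bc − ac + ab,
  ∂def = ef − df + de.
This gives a 12×8 integer matrix of rank 7; reducing to Smith normal form yields diagonal entries (1,1,1,1,1,1,1).

Now H_k = ker ∂_k / im ∂_{k+1}, so:

  H_0: rank C_0 − rank ∂_1 = 6 − 5 = 1, and the invariant factors of ∂_1 are all 1, so H_0 ≅ Z.

(K is a triangulation of the 2-sphere S^2.)

H_0 = Z.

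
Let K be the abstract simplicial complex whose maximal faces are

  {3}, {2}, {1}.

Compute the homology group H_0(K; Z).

H_0 = Z^3.

We work with the vertex ordering 1 < 2 < 3. The simplices of K, each written with vertices in increasing order, are:

  0-simplices (3): [1], [2], [3]

giving chain groups C_0 ≅ Z^3.

From H_k ≅ ker(∂_k) / im(∂_{k+1}) we obtain:

  H_0: rank C_0 − rank ∂_1 = 3 − 0 = 3, and there is no ∂_1, so H_0 ≅ Z^3.

(K is a triangulation of a set of 3 points.)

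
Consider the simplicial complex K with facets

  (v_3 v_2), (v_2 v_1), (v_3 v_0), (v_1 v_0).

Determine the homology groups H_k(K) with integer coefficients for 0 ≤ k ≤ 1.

H_0 ≅ Z,  H_1 ≅ Z.

Order the vertices as v_0 < v_1 < v_2 < v_3. Listing each simplex with vertices in this order, K has dimension 1 with simplices:

  0-simplices (4): [v_0], [v_1], [v_2], [v_3]
  1-simplices (4): [v_0,v_1], [v_0,v_3], [v_1,v_2], [v_2,v_3]

giving chain groups C_0 ≅ Z^4, C_1 ≅ Z^4.

The boundary map ∂_1: C_1 → C_0 is given by ∂[p,q] = [q] − [p]. For instance
  ∂[v_2,v_3] = [v_3] − [v_2].
As a 4×4 matrix over Z this has rank 3, with invariant factors (1,1,1).

Now H_k = ker ∂_k / im ∂_{k+1}, so:

  H_0: rank C_0 − rank ∂_1 = 4 − 3 = 1, and the invariant factors of ∂_1 are all 1, so H_0 = Z.
  H_1: rank ker ∂_1 − rank ∂_2 = (4 − 3) − 0 = 1, and there is no ∂_2, so H_1 = Z.

As a check, the Euler characteristic is 4 − 4 = 0, which agrees with 1 − 1 = 0.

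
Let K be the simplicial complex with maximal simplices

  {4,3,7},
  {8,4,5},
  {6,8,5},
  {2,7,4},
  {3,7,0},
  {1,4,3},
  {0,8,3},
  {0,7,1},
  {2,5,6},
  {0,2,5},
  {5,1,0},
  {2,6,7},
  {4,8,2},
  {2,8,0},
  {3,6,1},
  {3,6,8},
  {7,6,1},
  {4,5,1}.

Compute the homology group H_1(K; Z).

H_1 = Z × Z/2.

Take the total order 0 < 1 < 2 < 3 < 4 < 5 < 6 < 7 < 8 on the vertex set. Then K (dimension 2) consists of the simplices:

  0-simplices (9): [0], [1], [2], [3], [4], [5], [6], [7], [8]
  1-simplices (27): (27 of them)
  2-simplices (18): [0,1,5], [0,1,7], [0,2,5], [0,2,8], [0,3,7], [0,3,8], [1,3,4], [1,3,6], [1,4,5], [1,6,7], [2,4,7], [2,4,8], [2,5,6], [2,6,7], [3,4,7], [3,6,8], [4,5,8], [5,6,8]

giving chain groups C_0 ≅ Z^9, C_1 ≅ Z^27, C_2 ≅ Z^18.

∂_1: C_1 → C_0 is given by ∂[p,q] = [q] − [p].
This gives a 9×27 integer matrix of rank 8; reducing to Smith normal form yields diagonal entries (1,1,1,1,1,1,1,1).

The boundary map ∂_2: C_2 → C_1 acts by ∂[p,q,r] = [q,r] − [p,r] + [p,q]. For instance
  ∂[1,3,4] = [3,4] − [1,4] + [1,3],
  ∂[0,3,8] = [3,8] − [0,8] + [0,3].
As a 27×18 matrix over Z this has rank 18, with invariant factors (1,1,1,1,1,1,1,1,1,1,1,1,1,1,1,1,1,2).

From H_k ≅ ker(∂_k) / im(∂_{k+1}) we obtain:

  H_1: rank ker ∂_1 − rank ∂_2 = (27 − 8) − 18 = 1, and ∂_2 has invariant factor 2 > 1, so H_1 ≅ Z × Z/2.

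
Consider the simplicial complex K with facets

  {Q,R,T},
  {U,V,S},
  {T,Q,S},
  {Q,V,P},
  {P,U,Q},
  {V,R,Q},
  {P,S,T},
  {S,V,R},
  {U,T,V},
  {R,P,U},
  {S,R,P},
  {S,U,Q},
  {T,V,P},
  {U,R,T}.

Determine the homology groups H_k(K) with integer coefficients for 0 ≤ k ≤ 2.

H_0 = Z,  H_1 = Z^2,  H_2 = Z.

Fix the vertex order P < Q < R < S < T < U < V and write every simplex with vertices in increasing order. Then dim K = 2 and the simplices of K are:

  0-simplices (7): P, Q, R, S, T, U, V
  1-simplices (21): PQ, PR, PS, PT, PU, PV, QR, QS, QT, QU, QV, RS, RT, RU, RV, ST, SU, SV, TU, TV, UV
  2-simplices (14): PQU, PQV, PRS, PRU, PST, PTV, QRT, QRV, QST, QSU, RSV, RTU, SUV, TUV

Hence C_0 ≅ Z^7, C_1 ≅ Z^21, C_2 ≅ Z^14.

Boundary ∂_1: C_1 → C_0 is given by ∂[p,q] = [q] − [p]. For instance
  ∂PU = U − P.
The 7×21 boundary matrix has rank 6 and Smith normal form diag(1,1,1,1,1,1).

Boundary ∂_2: C_2 → C_1 sends each 2-simplex [p,q,r] to [q,r] − [p,r] + [p,q]. For instance
  ∂PQV = QV − PV + PQ,
  ∂PST = ST − PT + PS.
The resulting 21×14 matrix has rank 13, and its Smith normal form has invariant factors (1,1,1,1,1,1,1,1,1,1,1,1,1).

From H_k ≅ ker(∂_k) / im(∂_{k+1}) we obtain:

  H_0: rank C_0 − rank ∂_1 = 7 − 6 = 1, and the invariant factors of ∂_1 are all 1, so H_0 = Z.
  H_1: rank ker ∂_1 − rank ∂_2 = (21 − 6) − 13 = 2, and the invariant factors of ∂_2 are all 1, so H_1 = Z^2.
  H_2: rank ker ∂_2 − rank ∂_3 = (14 − 13) − 0 = 1, and there is no ∂_3, so H_2 = Z.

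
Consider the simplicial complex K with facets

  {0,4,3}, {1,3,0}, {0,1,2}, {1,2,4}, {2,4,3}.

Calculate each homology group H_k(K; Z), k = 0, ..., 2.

K has 5 vertices, 10 edges, 5 triangles.
rank ∂_0 = 0, rank ∂_1 = 4 ⇒ b_0 = 5 − 0 − 4 = 1; all invariant factors of ∂_1 are 1 so no torsion. So H_0 ≅ Z.
rank ∂_1 = 4, rank ∂_2 = 5 ⇒ b_1 = 10 − 4 − 5 = 1; all invariant factors of ∂_2 are 1 so no torsion. So H_1 ≅ Z.
rank ∂_2 = 5, rank ∂_3 = 0 ⇒ b_2 = 5 − 5 − 0 = 0. So H_2 ≅ 0.

H_0 ≅ Z,  H_1 ≅ Z,  H_2 = 0.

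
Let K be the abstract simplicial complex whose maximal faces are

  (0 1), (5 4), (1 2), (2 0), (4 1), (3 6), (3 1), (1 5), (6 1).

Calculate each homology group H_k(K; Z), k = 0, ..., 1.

Order the vertices as 0 < 1 < 2 < 3 < 4 < 5 < 6. Listing each simplex with vertices in this order, K has dimension 1 with simplices:

  0-simplices (7): [0], [1], [2], [3], [4], [5], [6]
  1-simplices (9): [0,1], [0,2], [1,2], [1,3], [1,4], [1,5], [1,6], [3,6], [4,5]

so the chain groups are C_0 ≅ Z^7, C_1 ≅ Z^9.

The boundary map ∂_1: C_1 → C_0 sends each edge [p,q] (with p < q) to q − p.
The 7×9 boundary matrix has rank 6 and Smith normal form diag(1,1,1,1,1,1).

Reading off H_k = ker ∂_k / im ∂_{k+1}:

  H_0: rank C_0 − rank ∂_1 = 7 − 6 = 1, and the invariant factors of ∂_1 are all 1, so H_0 ≅ Z.
  H_1: rank ker ∂_1 − rank ∂_2 = (9 − 6) − 0 = 3, and there is no ∂_2, so H_1 ≅ Z^3.

(K is a triangulation of a wedge of 3 circles.)

H_0 = Z,  H_1 = Z^3.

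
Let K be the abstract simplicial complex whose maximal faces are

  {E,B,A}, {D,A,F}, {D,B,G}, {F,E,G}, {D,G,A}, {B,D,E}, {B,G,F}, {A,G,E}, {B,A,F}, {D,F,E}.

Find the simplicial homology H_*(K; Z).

H_0 = Z,  H_1 = Z/2Z,  H_2 = 0.

Take the total order A < B < D < E < F < G on the vertex set. Then K (dimension 2) consists of the simplices:

  0-simplices (6): A, B, D, E, F, G
  1-simplices (15): AB, AD, AE, AF, AG, BD, BE, BF, BG, DE, DF, DG, EF, EG, FG
  2-simplices (10): ABE, ABF, ADF, ADG, AEG, BDE, BDG, BFG, DEF, EFG

giving chain groups C_0 ≅ Z^6, C_1 ≅ Z^15, C_2 ≅ Z^10.

∂_1: C_1 → C_0 sends each edge [p,q] (with p < q) to q − p.
The 6×15 boundary matrix has rank 5 and Smith normal form diag(1,1,1,1,1).

∂_2: C_2 → C_1 sends each 2-simplex [p,q,r] to [q,r] − [p,r] + [p,q]. For instance
  ∂ABE = BE − AE + AB,
  ∂ABF = BF − AF + AB.
The resulting 15×10 matrix has rank 10, and its Smith normal form has invariant factors (1,1,1,1,1,1,1,1,1,2).

Now H_k = ker ∂_k / im ∂_{k+1}, so:

  H_0: rank C_0 − rank ∂_1 = 6 − 5 = 1, and the invariant factors of ∂_1 are all 1, so H_0 = Z.
  H_1: rank ker ∂_1 − rank ∂_2 = (15 − 5) − 10 = 0, and ∂_2 has invariant factor 2 > 1, so H_1 = Z/2Z.
  H_2: rank ker ∂_2 − rank ∂_3 = (10 − 10) − 0 = 0, and there is no ∂_3, so H_2 = 0.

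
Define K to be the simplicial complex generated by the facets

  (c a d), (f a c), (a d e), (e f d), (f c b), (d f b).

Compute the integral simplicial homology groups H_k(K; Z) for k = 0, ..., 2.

Take the total order a < b < c < d < e < f on the vertex set. Then K (dimension 2) consists of the simplices:

  0-simplices (6): a, b, c, d, e, f
  1-simplices (12): ac, ad, ae, af, bc, bd, bf, cd, cf, de, df, ef
  2-simplices (6): acd, acf, ade, bcf, bdf, def

so the chain groups are C_0 ≅ Z^6, C_1 ≅ Z^12, C_2 ≅ Z^6.

∂_1: C_1 → C_0 is given by ∂[p,q] = [q] − [p].
The resulting 6×12 matrix has rank 5, and its Smith normal form has invariant factors (1,1,1,1,1).

Boundary ∂_2: C_2 → C_1 maps a triangle to the signed sum of its edges. For instance
  ∂ade = de − ae + ad,
  ∂bdf = df − bf + bd.
This gives a 12×6 integer matrix of rank 6; reducing to Smith normal form yields diagonal entries (1,1,1,1,1,1).

Computing H_k = (kernel of ∂_k) / (image of ∂_{k+1}):

  H_0: rank C_0 − rank ∂_1 = 6 − 5 = 1, and the invariant factors of ∂_1 are all 1, so H_0 = Z.
  H_1: rank ker ∂_1 − rank ∂_2 = (12 − 5) − 6 = 1, and the invariant factors of ∂_2 are all 1, so H_1 = Z.
  H_2: rank ker ∂_2 − rank ∂_3 = (6 − 6) − 0 = 0, and there is no ∂_3, so H_2 = 0.

H_0 ≅ Z,  H_1 ≅ Z,  H_2 = 0.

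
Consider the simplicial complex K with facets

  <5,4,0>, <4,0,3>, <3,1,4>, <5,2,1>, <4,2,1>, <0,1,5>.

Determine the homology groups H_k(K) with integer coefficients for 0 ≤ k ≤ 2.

Order the vertices as 0 < 1 < 2 < 3 < 4 < 5. Listing each simplex with vertices in this order, K has dimension 2 with simplices:

  0-simplices (6): [0], [1], [2], [3], [4], [5]
  1-simplices (12): [0,1], [0,3], [0,4], [0,5], [1,2], [1,3], [1,4], [1,5], [2,4], [2,5], [3,4], [4,5]
  2-simplices (6): [0,1,5], [0,3,4], [0,4,5], [1,2,4], [1,2,5], [1,3,4]

giving chain groups C_0 ≅ Z^6, C_1 ≅ Z^12, C_2 ≅ Z^6.

The boundary map ∂_1: C_1 → C_0 is given by ∂[p,q] = [q] − [p]. For instance
  ∂[4,5] = [5] − [4].
The resulting 6×12 matrix has rank 5, and its Smith normal form has invariant factors (1,1,1,1,1).

∂_2: C_2 → C_1 acts by ∂[p,q,r] = [q,r] − [p,r] + [p,q]. For instance
  ∂[0,1,5] = [1,5] − [0,5] + [0,1],
  ∂[1,3,4] = [3,4] − [1,4] + [1,3].
This gives a 12×6 integer matrix of rank 6; reducing to Smith normal form yields diagonal entries (1,1,1,1,1,1).

Reading off H_k = ker ∂_k / im ∂_{k+1}:

  H_0: rank C_0 − rank ∂_1 = 6 − 5 = 1, and the invariant factors of ∂_1 are all 1, so H_0 = Z.
  H_1: rank ker ∂_1 − rank ∂_2 = (12 − 5) − 6 = 1, and the invariant factors of ∂_2 are all 1, so H_1 = Z.
  H_2: rank ker ∂_2 − rank ∂_3 = (6 − 6) − 0 = 0, and there is no ∂_3, so H_2 = 0.

H_0 = Z,  H_1 = Z,  H_2 = 0.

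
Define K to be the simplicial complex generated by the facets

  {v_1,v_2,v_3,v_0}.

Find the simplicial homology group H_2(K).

Order the vertices as v_0 < v_1 < v_2 < v_3. Listing each simplex with vertices in this order, K has dimension 3 with simplices:

  0-simplices (4): [v_0], [v_1], [v_2], [v_3]
  1-simplices (6): [v_0,v_1], [v_0,v_2], [v_0,v_3], [v_1,v_2], [v_1,v_3], [v_2,v_3]
  2-simplices (4): [v_0,v_1,v_2], [v_0,v_1,v_3], [v_0,v_2,v_3], [v_1,v_2,v_3]
  3-simplices (1): [v_0,v_1,v_2,v_3]

Hence C_0 ≅ Z^4, C_1 ≅ Z^6, C_2 ≅ Z^4, C_3 ≅ Z^1.

The boundary map ∂_1: C_1 → C_0 maps an edge to its endpoints' difference, ∂[p,q] = q − p.
This gives a 4×6 integer matrix of rank 3; reducing to Smith normal form yields diagonal entries (1,1,1).

Boundary ∂_2: C_2 → C_1 sends each 2-simplex [p,q,r] to [q,r] − [p,r] + [p,q]. For instance
  ∂[v_0,v_1,v_3] = [v_1,v_3] − [v_0,v_3] + [v_0,v_1],
  ∂[v_0,v_2,v_3] = [v_2,v_3] − [v_0,v_3] + [v_0,v_2].
As a 6×4 matrix over Z this has rank 3, with invariant factors (1,1,1).

∂_3: C_3 → C_2 sends each 3-simplex σ to the alternating sum Σ_i (−1)^i (σ with its i-th vertex removed). For instance
  ∂[v_0,v_1,v_2,v_3] = [v_1,v_2,v_3] − [v_0,v_2,v_3] + [v_0,v_1,v_3] − [v_0,v_1,v_2].
As a 4×1 matrix over Z this has rank 1, with invariant factors (1).

Reading off H_k = ker ∂_k / im ∂_{k+1}:

  H_2: rank ker ∂_2 − rank ∂_3 = (4 − 3) − 1 = 0, and the invariant factors of ∂_3 are all 1, so H_2 = 0.

(K is a triangulation of the 3-simplex.)

H_2 ≅ 0.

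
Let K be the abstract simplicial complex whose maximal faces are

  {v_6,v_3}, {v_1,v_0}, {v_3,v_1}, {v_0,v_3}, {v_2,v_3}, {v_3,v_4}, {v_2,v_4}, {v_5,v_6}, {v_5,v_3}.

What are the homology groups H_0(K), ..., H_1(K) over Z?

H_0 ≅ Z,  H_1 ≅ Z^3.

Order the vertices as v_0 < v_1 < v_2 < v_3 < v_4 < v_5 < v_6. Listing each simplex with vertices in this order, K has dimension 1 with simplices:

  0-simplices (7): [v_0], [v_1], [v_2], [v_3], [v_4], [v_5], [v_6]
  1-simplices (9): [v_0,v_1], [v_0,v_3], [v_1,v_3], [v_2,v_3], [v_2,v_4], [v_3,v_4], [v_3,v_5], [v_3,v_6], [v_5,v_6]

giving chain groups C_0 ≅ Z^7, C_1 ≅ Z^9.

The boundary map ∂_1: C_1 → C_0 maps an edge to its endpoints' difference, ∂[p,q] = q − p.
The 7×9 boundary matrix has rank 6 and Smith normal form diag(1,1,1,1,1,1).

Computing H_k = (kernel of ∂_k) / (image of ∂_{k+1}):

  H_0: rank C_0 − rank ∂_1 = 7 − 6 = 1, and the invariant factors of ∂_1 are all 1, so H_0 ≅ Z.
  H_1: rank ker ∂_1 − rank ∂_2 = (9 − 6) − 0 = 3, and there is no ∂_2, so H_1 ≅ Z^3.

(K is a triangulation of a wedge of 3 circles.)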